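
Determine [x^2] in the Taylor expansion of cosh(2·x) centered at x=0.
Expand to order 2: cosh(2·x) = 2·x^2 + 1 + O(x^3).
The coefficient of x^2 is 2.

Final answer: 2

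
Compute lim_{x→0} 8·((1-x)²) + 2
Direct substitution at x = 0 gives 10.

Final answer: 10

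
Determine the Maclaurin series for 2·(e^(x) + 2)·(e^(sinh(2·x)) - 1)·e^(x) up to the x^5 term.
1073·x^5/15 + 60·x^4 + 44·x^3 + 28·x^2 + 12·x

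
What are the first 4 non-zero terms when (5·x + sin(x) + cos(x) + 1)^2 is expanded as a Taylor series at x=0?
-20·x^3/3 + 34·x^2 + 24·x + 4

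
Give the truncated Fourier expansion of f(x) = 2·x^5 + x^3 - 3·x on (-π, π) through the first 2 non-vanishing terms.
(-78·π^2 + 4·π^4 + 462)·sin(x) + (-2·π^4 - 21/2 + 9·π^2)·sin(2·x)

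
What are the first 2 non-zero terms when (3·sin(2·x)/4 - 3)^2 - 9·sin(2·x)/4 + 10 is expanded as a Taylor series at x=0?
19 - 27·x/2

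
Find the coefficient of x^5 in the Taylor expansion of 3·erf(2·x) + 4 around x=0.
Expand to order 5: 3·erf(2·x) + 4 = 96·x^5/(5·√(π)) - 16·x^3/√(π) + 12·x/√(π) + 4 + O(x^6).
The coefficient of x^5 is 96/(5·√(π)).

Final answer: 96/(5·√(π))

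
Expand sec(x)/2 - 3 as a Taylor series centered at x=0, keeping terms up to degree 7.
61·x^6/1440 + 5·x^4/48 + x^2/4 - 5/2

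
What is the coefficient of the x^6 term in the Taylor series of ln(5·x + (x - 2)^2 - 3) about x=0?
Expand to order 6: ln(5·x + (x - 2)^2 - 3) = -x^6/3 + x^5/5 + x^4/4 - 2·x^3/3 + x^2/2 + x + O(x^7).
The coefficient of x^6 is -1/3.

Final answer: -1/3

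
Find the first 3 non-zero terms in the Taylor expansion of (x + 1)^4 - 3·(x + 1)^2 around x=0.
3·x^2 - 2·x - 2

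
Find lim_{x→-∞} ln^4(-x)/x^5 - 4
The quotient is an ∞/∞ indeterminate form as x → -∞.
Compare growth rates of the dominant terms (exponentials ≫ polynomials ≫ logarithms), or apply L'Hôpital's rule; the quotient → 0.
Adding the constant: 0 - 4 = -4. Limit = -4.

Final answer: -4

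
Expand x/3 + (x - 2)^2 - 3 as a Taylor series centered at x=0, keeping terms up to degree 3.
x^2 - 11·x/3 + 1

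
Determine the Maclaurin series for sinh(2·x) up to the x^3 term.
4·x^3/3 + 2·x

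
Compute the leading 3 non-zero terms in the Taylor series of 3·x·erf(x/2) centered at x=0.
3·x^6/(160·√(π)) - x^4/(4·√(π)) + 3·x^2/√(π)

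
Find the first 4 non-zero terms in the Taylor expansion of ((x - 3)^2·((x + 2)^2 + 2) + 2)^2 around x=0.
193·x^4 - 224·x^3 - 1008·x^2 + 3136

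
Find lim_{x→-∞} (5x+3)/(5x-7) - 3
Evaluate the dominant behaviour as x → -∞; each term tends to a finite value or vanishes.
Limit = -2.

Final answer: -2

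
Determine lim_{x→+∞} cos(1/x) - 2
Evaluate the dominant behaviour as x → +∞; each term tends to a finite value or vanishes.
Limit = -1.

Final answer: -1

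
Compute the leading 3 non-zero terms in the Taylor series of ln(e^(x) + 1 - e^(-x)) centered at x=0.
3·x^3 - 2·x^2 + 2·x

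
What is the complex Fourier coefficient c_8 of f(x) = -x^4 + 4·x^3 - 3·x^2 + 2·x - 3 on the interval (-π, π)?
Compute the real Fourier coefficients first: a_8 = -π^2/8 - 45/256, b_8 = -π^2 - 13/32.
Then c_8 = (a_8 − i·b_8)/2 = -π^2/16 - 45/512 + 13·i/64 + i·π^2/2.

Final answer: -π^2/16 - 45/512 + 13·i/64 + i·π^2/2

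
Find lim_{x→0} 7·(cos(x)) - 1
Direct substitution at x = 0 gives 6.

Final answer: 6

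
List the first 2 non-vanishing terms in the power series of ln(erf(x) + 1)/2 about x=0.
-x^2/π + x/√(π)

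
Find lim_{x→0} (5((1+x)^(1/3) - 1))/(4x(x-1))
Both numerator and denominator → 0 as x → 0; this is a 0/0 indeterminate form.
Expand each to leading order near x = 0: numerator ~ 5·x/3, denominator ~ -4·x.
The limit of the ratio is -5/12.

Final answer: -5/12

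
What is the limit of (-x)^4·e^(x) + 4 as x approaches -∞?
The product is a 0·∞ indeterminate form at x → -∞.
Rewrite the product as (-x)^4 / e^(-x) (an ∞/∞ form) and apply L'Hôpital, or use the standard hierarchy e^(|x|) ≫ |(-x)^4| as x → -∞.
The indeterminate product → 0, so the limit = 4.

Final answer: 4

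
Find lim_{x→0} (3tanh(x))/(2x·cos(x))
Both numerator and denominator → 0 as x → 0; this is a 0/0 indeterminate form.
Expand each to leading order near x = 0: numerator ~ 3·x, denominator ~ 2·x.
The limit of the ratio is 3/2.

Final answer: 3/2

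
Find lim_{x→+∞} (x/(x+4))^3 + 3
As x → +∞: x/(x+4) = 1/(1 + 4/x) → 1, and the 3rd power of a limit-1 base also → 1; with the additive constant, 1 + 3 = 4.
Limit = 4.

Final answer: 4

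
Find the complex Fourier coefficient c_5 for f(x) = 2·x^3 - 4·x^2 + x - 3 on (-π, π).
Compute the real Fourier coefficients first: a_5 = 16/25, b_5 = 26/125 + 4·π^2/5.
Then c_5 = (a_5 − i·b_5)/2 = 8/25 - 2·i·π^2/5 - 13·i/125.

Final answer: 8/25 - 2·i·π^2/5 - 13·i/125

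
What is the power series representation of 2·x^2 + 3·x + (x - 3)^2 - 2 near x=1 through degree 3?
7 + 3·(x - 1) + 3·(x - 1)^2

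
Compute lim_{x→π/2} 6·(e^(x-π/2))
Direct substitution at x = π/2 gives 6.

Final answer: 6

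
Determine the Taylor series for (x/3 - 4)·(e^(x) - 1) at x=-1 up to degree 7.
(-13 + 13·e)·e^(-1)/3 + (-12 - e)·e^(-1)·(x + 1)/3 - 11·e^(-1)·(x + 1)^2/6 - 5·e^(-1)·(x + 1)^3/9 - e^(-1)·(x + 1)^4/8 - e^(-1)·(x + 1)^5/45 - 7·e^(-1)·(x + 1)^6/2160 - e^(-1)·(x + 1)^7/2520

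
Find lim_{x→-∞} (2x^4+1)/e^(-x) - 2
The quotient is an ∞/∞ indeterminate form as x → -∞.
Compare growth rates of the dominant terms (exponentials ≫ polynomials ≫ logarithms), or apply L'Hôpital's rule; the quotient → 0.
Adding the constant: 0 - 2 = -2. Limit = -2.

Final answer: -2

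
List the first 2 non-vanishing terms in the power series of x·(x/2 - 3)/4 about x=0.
x^2/8 - 3·x/4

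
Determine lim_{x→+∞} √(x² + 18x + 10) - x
This is an ∞ − ∞ indeterminate form.
Multiply and divide by the conjugate √(x²+18x + 10) + x; the x² terms cancel, leaving (18x + 10)/(√(x²+18x + 10)+x) → 18/2 = 9.
Limit = 9.

Final answer: 9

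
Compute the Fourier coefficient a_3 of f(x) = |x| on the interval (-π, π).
a_3 = (1/π) ∫_{-π}^{π} f(x)·cos(3x) dx.
Evaluate the integral (use parity and integration by parts as needed): a_3 = -4/(9·π).

Final answer: -4/(9·π)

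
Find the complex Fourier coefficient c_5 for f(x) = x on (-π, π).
Compute the real Fourier coefficients first: a_5 = 0, b_5 = 2/5.
Then c_5 = (a_5 − i·b_5)/2 = -i/5.

Final answer: -i/5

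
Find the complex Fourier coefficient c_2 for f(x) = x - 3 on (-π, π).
Compute the real Fourier coefficients first: a_2 = 0, b_2 = -1.
Then c_2 = (a_2 − i·b_2)/2 = i/2.

Final answer: i/2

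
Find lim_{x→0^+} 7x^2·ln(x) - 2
The product is a 0·∞ indeterminate form at x → 0⁺.
Rewrite the product as 7·ln(x) / x^(-2) and apply L'Hôpital, or use the standard hierarchy x^(-2) ≫ |ln x| as x → 0⁺.
The indeterminate product → 0, so the limit = -2.

Final answer: -2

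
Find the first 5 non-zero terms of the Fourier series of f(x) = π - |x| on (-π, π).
4·cos(x)/π + 4·cos(3·x)/(9·π) + 4·cos(5·x)/(25·π) + 4·cos(7·x)/(49·π) + π/2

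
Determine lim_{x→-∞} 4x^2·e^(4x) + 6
The product is a 0·∞ indeterminate form at x → -∞.
Rewrite the product as 4x^2 / e^(-4x) (an ∞/∞ form) and apply L'Hôpital, or use the standard hierarchy e^(4|x|) ≫ |x^2| as x → -∞.
The indeterminate product → 0, so the limit = 6.

Final answer: 6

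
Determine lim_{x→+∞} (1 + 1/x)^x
As x → +∞: this is the defining limit (1 + 1/x)^x → e^1.
Limit = e.

Final answer: e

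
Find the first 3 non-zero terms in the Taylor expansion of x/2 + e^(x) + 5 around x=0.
x^2/2 + 3·x/2 + 6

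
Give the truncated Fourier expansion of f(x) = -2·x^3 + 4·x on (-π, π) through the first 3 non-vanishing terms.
(32 - 4·π^2)·sin(x) + (-7 + 2·π^2)·sin(2·x) + (32/9 - 4·π^2/3)·sin(3·x)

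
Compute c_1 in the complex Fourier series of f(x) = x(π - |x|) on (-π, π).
Compute the real Fourier coefficients first: a_1 = 0, b_1 = 8/π.
Then c_1 = (a_1 − i·b_1)/2 = -4·i/π.

Final answer: -4·i/π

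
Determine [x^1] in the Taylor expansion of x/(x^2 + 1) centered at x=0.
Expand to order 1: x/(x^2 + 1) = x + O(x^2).
The coefficient of x^1 is 1.

Final answer: 1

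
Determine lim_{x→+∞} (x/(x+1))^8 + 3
As x → +∞: x/(x+1) = 1/(1 + 1/x) → 1, and the 8th power of a limit-1 base also → 1; with the additive constant, 1 + 3 = 4.
Limit = 4.

Final answer: 4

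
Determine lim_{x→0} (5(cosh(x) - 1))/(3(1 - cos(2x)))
Both numerator and denominator → 0 as x → 0; this is a 0/0 indeterminate form.
Expand each to leading order near x = 0: numerator ~ 5·x^2/2, denominator ~ 6·x^2.
The limit of the ratio is 5/12.

Final answer: 5/12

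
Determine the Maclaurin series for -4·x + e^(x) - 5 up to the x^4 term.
x^4/24 + x^3/6 + x^2/2 - 3·x - 4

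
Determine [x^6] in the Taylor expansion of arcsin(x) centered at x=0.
Expand to order 6: arcsin(x) = 3·x^5/40 + x^3/6 + x + O(x^7).
The coefficient of x^6 is 0.

Final answer: 0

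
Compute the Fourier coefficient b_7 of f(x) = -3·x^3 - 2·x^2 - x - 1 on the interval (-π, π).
b_7 = (1/π) ∫_{-π}^{π} f(x)·sin(7x) dx.
Evaluate the integral (use parity and integration by parts as needed): b_7 = -6·π^2/7 - 62/343.

Final answer: -6·π^2/7 - 62/343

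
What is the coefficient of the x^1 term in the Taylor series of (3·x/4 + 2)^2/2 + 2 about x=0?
Expand to order 1: (3·x/4 + 2)^2/2 + 2 = 3·x/2 + 4 + O(x^2).
The coefficient of x^1 is 3/2.

Final answer: 3/2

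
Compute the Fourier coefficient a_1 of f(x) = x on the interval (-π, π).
a_1 = (1/π) ∫_{-π}^{π} f(x)·cos(1x) dx.
Evaluate the integral (use parity and integration by parts as needed): a_1 = 0.

Final answer: 0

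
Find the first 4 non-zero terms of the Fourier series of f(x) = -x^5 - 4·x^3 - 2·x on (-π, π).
(-196 - 2·π^4 + 32·π^2)·sin(x) + (-π^2 + 7/2 + π^4)·sin(2·x) + (-2·π^4/3 - 32·π^2/27 - 44/81)·sin(3·x) + (31/64 + 11·π^2/8 + π^4/2)·sin(4·x)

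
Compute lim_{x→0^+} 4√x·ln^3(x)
This is a 0·∞ indeterminate form at x → 0⁺.
Rewrite the product as 4·ln^3(x) / x^(-1/2) and apply L'Hôpital, or use the standard hierarchy x^(-1/2) ≫ |ln x|^3 as x → 0⁺.
The indeterminate product → 0, so the limit = 0.

Final answer: 0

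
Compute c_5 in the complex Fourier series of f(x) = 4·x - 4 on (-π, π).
Compute the real Fourier coefficients first: a_5 = 0, b_5 = 8/5.
Then c_5 = (a_5 − i·b_5)/2 = -4·i/5.

Final answer: -4·i/5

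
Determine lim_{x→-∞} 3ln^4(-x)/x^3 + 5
The quotient is an ∞/∞ indeterminate form as x → -∞.
Compare growth rates of the dominant terms (exponentials ≫ polynomials ≫ logarithms), or apply L'Hôpital's rule; the quotient → 0.
Adding the constant: 0 + 5 = 5. Limit = 5.

Final answer: 5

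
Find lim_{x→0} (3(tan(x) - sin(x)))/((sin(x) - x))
Both numerator and denominator → 0 as x → 0; this is a 0/0 indeterminate form.
Expand each to leading order near x = 0: numerator ~ 3·x^3/2, denominator ~ -x^3/6.
The limit of the ratio is -9.

Final answer: -9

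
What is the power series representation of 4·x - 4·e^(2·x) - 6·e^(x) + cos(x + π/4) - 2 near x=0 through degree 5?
x^5·(-67/60 - √(2)/240) + x^4·(-35/12 + √(2)/48) + x^3·(-19/3 + √(2)/12) + x^2·(-11 - √(2)/4) + x·(-10 - √(2)/2) - 12 + √(2)/2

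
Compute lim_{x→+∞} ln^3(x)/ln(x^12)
This is an ∞/∞ indeterminate form as x → +∞.
Write ln(x^12) = 12·ln(x), reducing the quotient to ln^2(x)/12 → ∞.
Limit = ∞.

Final answer: ∞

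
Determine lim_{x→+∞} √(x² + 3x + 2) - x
This is an ∞ − ∞ indeterminate form.
Multiply and divide by the conjugate √(x²+3x + 2) + x; the x² terms cancel, leaving (3x + 2)/(√(x²+3x + 2)+x) → 3/2.
Limit = 3/2.

Final answer: 3/2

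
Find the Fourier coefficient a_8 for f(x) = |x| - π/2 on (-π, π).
a_8 = (1/π) ∫_{-π}^{π} f(x)·cos(8x) dx.
Evaluate the integral (use parity and integration by parts as needed): a_8 = 0.

Final answer: 0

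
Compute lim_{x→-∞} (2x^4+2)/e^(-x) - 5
The quotient is an ∞/∞ indeterminate form as x → -∞.
Compare growth rates of the dominant terms (exponentials ≫ polynomials ≫ logarithms), or apply L'Hôpital's rule; the quotient → 0.
Adding the constant: 0 - 5 = -5. Limit = -5.

Final answer: -5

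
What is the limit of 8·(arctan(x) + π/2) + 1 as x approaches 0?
Direct substitution at x = 0 gives 1 + 4·π.

Final answer: 1 + 4·π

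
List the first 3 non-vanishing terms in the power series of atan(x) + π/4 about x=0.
-x^3/3 + x + π/4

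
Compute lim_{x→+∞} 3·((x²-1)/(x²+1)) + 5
Evaluate the dominant behaviour as x → +∞; each term tends to a finite value or vanishes.
Limit = 8.

Final answer: 8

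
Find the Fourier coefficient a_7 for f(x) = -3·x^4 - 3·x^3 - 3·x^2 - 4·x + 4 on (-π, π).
a_7 = (1/π) ∫_{-π}^{π} f(x)·cos(7x) dx.
Evaluate the integral (use parity and integration by parts as needed): a_7 = 444/2401 + 24·π^2/49.

Final answer: 444/2401 + 24·π^2/49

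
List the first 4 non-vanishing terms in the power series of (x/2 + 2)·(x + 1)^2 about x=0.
x^3/2 + 3·x^2 + 9·x/2 + 2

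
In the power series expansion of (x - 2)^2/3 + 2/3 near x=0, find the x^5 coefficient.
Expand to order 5: (x - 2)^2/3 + 2/3 = x^2/3 - 4·x/3 + 2 + O(x^6).
The coefficient of x^5 is 0.

Final answer: 0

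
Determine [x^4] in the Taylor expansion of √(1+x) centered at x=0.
Expand to order 4: √(1+x) = -5·x^4/128 + x^3/16 - x^2/8 + x/2 + 1 + O(x^5).
The coefficient of x^4 is -5/128.

Final answer: -5/128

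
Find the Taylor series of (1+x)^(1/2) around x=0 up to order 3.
x^3/16 - x^2/8 + x/2 + 1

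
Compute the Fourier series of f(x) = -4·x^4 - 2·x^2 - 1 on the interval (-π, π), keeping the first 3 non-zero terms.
(-184 + 32·π^2)·cos(x) + (10 - 8·π^2)·cos(2·x) - 4·π^4/5 - 2·π^2/3 - 1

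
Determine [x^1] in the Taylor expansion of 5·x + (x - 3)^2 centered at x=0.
Expand to order 1: 5·x + (x - 3)^2 = 9 - x + O(x^2).
The coefficient of x^1 is -1.

Final answer: -1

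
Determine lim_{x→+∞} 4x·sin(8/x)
As x → +∞: let u = 8/x → 0⁺; then 4·x·sin(8/x) = 4·8·sin(u)/u → 4·8·1 = 32.
Limit = 32.

Final answer: 32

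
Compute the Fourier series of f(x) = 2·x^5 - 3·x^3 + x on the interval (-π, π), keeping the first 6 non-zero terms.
(-86·π^2 + 4·π^4 + 518)·sin(x) + (-2·π^4 - 41/2 + 13·π^2)·sin(2·x) + (-134·π^2/27 + 322/81 + 4·π^4/3)·sin(3·x) + (-π^4 - 49/32 + 11·π^2/4)·sin(4·x) + (-46·π^2/25 + 526/625 + 4·π^4/5)·sin(5·x) + (-2·π^4/3 - 91/162 + 37·π^2/27)·sin(6·x)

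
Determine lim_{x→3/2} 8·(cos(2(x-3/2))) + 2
Direct substitution at x = 3/2 gives 10.

Final answer: 10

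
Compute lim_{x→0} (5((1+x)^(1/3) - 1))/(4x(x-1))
Both numerator and denominator → 0 as x → 0; this is a 0/0 indeterminate form.
Expand each to leading order near x = 0: numerator ~ 5·x/3, denominator ~ -4·x.
The limit of the ratio is -5/12.

Final answer: -5/12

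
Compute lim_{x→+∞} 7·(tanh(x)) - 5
Evaluate the dominant behaviour as x → +∞; each term tends to a finite value or vanishes.
Limit = 2.

Final answer: 2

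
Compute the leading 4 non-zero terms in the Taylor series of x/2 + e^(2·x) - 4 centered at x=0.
4·x^3/3 + 2·x^2 + 5·x/2 - 3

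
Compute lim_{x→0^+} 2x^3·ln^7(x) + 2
The product is a 0·∞ indeterminate form at x → 0⁺.
Rewrite the product as 2·ln^7(x) / x^(-3) and apply L'Hôpital, or use the standard hierarchy x^(-3) ≫ |ln x|^7 as x → 0⁺.
The indeterminate product → 0, so the limit = 2.

Final answer: 2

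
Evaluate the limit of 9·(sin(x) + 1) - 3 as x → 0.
Direct substitution at x = 0 gives 6.

Final answer: 6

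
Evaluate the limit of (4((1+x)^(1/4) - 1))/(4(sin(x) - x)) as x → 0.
Both numerator and denominator → 0 as x → 0; this is a 0/0 indeterminate form.
Expand each to leading order near x = 0: numerator ~ x, denominator ~ -2·x^3/3.
The limit of the ratio is -∞.

Final answer: -∞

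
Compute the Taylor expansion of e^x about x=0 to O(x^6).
x^5/120 + x^4/24 + x^3/6 + x^2/2 + x + 1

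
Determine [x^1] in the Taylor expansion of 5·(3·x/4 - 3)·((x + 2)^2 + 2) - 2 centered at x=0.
Expand to order 1: 5·(3·x/4 - 3)·((x + 2)^2 + 2) - 2 = -75·x/2 - 92 + O(x^2).
The coefficient of x^1 is -75/2.

Final answer: -75/2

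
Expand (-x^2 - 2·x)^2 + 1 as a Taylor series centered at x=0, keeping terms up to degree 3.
4·x^3 + 4·x^2 + 1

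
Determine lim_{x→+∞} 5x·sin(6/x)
As x → +∞: let u = 6/x → 0⁺; then 5·x·sin(6/x) = 5·6·sin(u)/u → 5·6·1 = 30.
Limit = 30.

Final answer: 30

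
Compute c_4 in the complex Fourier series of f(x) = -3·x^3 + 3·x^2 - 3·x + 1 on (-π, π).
Compute the real Fourier coefficients first: a_4 = 3/4, b_4 = 15/16 + 3·π^2/2.
Then c_4 = (a_4 − i·b_4)/2 = 3/8 - 3·i·π^2/4 - 15·i/32.

Final answer: 3/8 - 3·i·π^2/4 - 15·i/32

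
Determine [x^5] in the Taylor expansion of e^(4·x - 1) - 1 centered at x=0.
Expand to order 5: e^(4·x - 1) - 1 = 128·x^5·e^(-1)/15 + 32·x^4·e^(-1)/3 + 32·x^3·e^(-1)/3 + 8·x^2·e^(-1) + 4·x·e^(-1) - 1 + e^(-1) + O(x^6).
The coefficient of x^5 is 128·e^(-1)/15.

Final answer: 128·e^(-1)/15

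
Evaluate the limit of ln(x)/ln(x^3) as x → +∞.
This is an ∞/∞ indeterminate form as x → +∞.
Write ln(x^3) = 3·ln(x), reducing the quotient to 1/3.
Limit = 1/3.

Final answer: 1/3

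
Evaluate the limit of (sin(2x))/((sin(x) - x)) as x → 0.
Both numerator and denominator → 0 as x → 0; this is a 0/0 indeterminate form.
Expand each to leading order near x = 0: numerator ~ 2·x, denominator ~ -x^3/6.
The limit of the ratio is -∞.

Final answer: -∞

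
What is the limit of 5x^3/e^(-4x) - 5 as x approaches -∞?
The quotient is an ∞/∞ indeterminate form as x → -∞.
Compare growth rates of the dominant terms (exponentials ≫ polynomials ≫ logarithms), or apply L'Hôpital's rule; the quotient → 0.
Adding the constant: 0 - 5 = -5. Limit = -5.

Final answer: -5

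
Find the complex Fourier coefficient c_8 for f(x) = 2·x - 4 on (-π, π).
Compute the real Fourier coefficients first: a_8 = 0, b_8 = -1/2.
Then c_8 = (a_8 − i·b_8)/2 = i/4.

Final answer: i/4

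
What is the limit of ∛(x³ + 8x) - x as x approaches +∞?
This is an ∞ − ∞ indeterminate form.
Multiply by (A² + AB + B²)/(A² + AB + B²) where A = ∛(x³+8x), B = x to use A³ − B³ = (A−B)(A²+AB+B²); the x³ terms cancel, leaving (8x)/(A²+AB+B²) with denominator ~ 3x², so the limit is 0.
Limit = 0.

Final answer: 0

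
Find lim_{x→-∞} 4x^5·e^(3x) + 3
The product is a 0·∞ indeterminate form at x → -∞.
Rewrite the product as 4x^5 / e^(-3x) (an ∞/∞ form) and apply L'Hôpital, or use the standard hierarchy e^(3|x|) ≫ |x^5| as x → -∞.
The indeterminate product → 0, so the limit = 3.

Final answer: 3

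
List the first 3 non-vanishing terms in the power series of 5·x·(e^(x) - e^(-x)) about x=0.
x^6/12 + 5·x^4/3 + 10·x^2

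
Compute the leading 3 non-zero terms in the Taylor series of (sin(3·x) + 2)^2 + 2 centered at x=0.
9·x^2 + 12·x + 6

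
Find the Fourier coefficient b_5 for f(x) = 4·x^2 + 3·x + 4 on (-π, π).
b_5 = (1/π) ∫_{-π}^{π} f(x)·sin(5x) dx.
Evaluate the integral (use parity and integration by parts as needed): b_5 = 6/5.

Final answer: 6/5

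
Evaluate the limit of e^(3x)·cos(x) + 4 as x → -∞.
Evaluate the dominant behaviour as x → -∞; each term tends to a finite value or vanishes.
Limit = 4.

Final answer: 4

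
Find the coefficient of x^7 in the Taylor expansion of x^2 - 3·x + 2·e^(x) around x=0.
Expand to order 7: x^2 - 3·x + 2·e^(x) = x^7/2520 + x^6/360 + x^5/60 + x^4/12 + x^3/3 + 2·x^2 - x + 2 + O(x^8).
The coefficient of x^7 is 1/2520.

Final answer: 1/2520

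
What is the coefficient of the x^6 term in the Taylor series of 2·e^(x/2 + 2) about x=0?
Expand to order 6: 2·e^(x/2 + 2) = x^6·e^(2)/23040 + x^5·e^(2)/1920 + x^4·e^(2)/192 + x^3·e^(2)/24 + x^2·e^(2)/4 + x·e^(2) + 2·e^(2) + O(x^7).
The coefficient of x^6 is e^(2)/23040.

Final answer: e^(2)/23040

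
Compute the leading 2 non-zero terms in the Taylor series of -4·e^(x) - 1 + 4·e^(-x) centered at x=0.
-8·x - 1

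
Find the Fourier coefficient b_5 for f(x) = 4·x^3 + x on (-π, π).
b_5 = (1/π) ∫_{-π}^{π} f(x)·sin(5x) dx.
Evaluate the integral (use parity and integration by parts as needed): b_5 = 2/125 + 8·π^2/5.

Final answer: 2/125 + 8·π^2/5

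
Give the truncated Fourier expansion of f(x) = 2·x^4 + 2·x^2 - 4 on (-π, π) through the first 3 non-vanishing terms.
(88 - 16·π^2)·cos(x) + (-4 + 4·π^2)·cos(2·x) - 4 + 2·π^2/3 + 2·π^4/5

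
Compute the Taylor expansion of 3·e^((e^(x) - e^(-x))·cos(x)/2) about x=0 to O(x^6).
-23·x^5/40 - 7·x^4/8 - x^3/2 + 3·x^2/2 + 3·x + 3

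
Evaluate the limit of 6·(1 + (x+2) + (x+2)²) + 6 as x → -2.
Direct substitution at x = -2 gives 12.

Final answer: 12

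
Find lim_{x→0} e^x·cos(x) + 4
Direct substitution at x = 0 gives 5.

Final answer: 5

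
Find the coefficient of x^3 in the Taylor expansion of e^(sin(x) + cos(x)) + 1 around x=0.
Expand to order 3: e^(sin(x) + cos(x)) + 1 = -e·x^3/2 + e·x + 1 + e + O(x^4).
The coefficient of x^3 is -e/2.

Final answer: -e/2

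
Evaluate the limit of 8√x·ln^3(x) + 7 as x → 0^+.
The product is a 0·∞ indeterminate form at x → 0⁺.
Rewrite the product as 8·ln^3(x) / x^(-1/2) and apply L'Hôpital, or use the standard hierarchy x^(-1/2) ≫ |ln x|^3 as x → 0⁺.
The indeterminate product → 0, so the limit = 7.

Final answer: 7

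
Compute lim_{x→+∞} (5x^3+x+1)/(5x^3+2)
This is an ∞/∞ indeterminate form as x → +∞.
Divide numerator and denominator by x^3 and let the lower-order terms vanish; the leading terms give 5/5 = 1.
Limit = 1.

Final answer: 1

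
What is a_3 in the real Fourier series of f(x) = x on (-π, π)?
a_3 = (1/π) ∫_{-π}^{π} f(x)·cos(3x) dx.
Evaluate the integral (use parity and integration by parts as needed): a_3 = 0.

Final answer: 0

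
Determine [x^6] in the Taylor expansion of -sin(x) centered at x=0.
Expand to order 6: -sin(x) = -x^5/120 + x^3/6 - x + O(x^7).
The coefficient of x^6 is 0.

Final answer: 0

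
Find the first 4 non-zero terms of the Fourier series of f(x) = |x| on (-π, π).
-4·cos(x)/π - 4·cos(3·x)/(9·π) - 4·cos(5·x)/(25·π) + π/2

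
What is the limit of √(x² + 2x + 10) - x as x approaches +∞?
This is an ∞ − ∞ indeterminate form.
Multiply and divide by the conjugate √(x²+2x + 10) + x; the x² terms cancel, leaving (2x + 10)/(√(x²+2x + 10)+x) → 2/2 = 1.
Limit = 1.

Final answer: 1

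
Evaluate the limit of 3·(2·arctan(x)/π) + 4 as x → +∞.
Evaluate the dominant behaviour as x → +∞; each term tends to a finite value or vanishes.
Limit = 7.

Final answer: 7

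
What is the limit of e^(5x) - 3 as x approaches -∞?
Evaluate the dominant behaviour as x → -∞; each term tends to a finite value or vanishes.
Limit = -3.

Final answer: -3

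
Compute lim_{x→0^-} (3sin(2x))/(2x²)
Both numerator and denominator → 0 as x → 0^-; this is a 0/0 indeterminate form.
Expand each to leading order near x = 0: numerator ~ 6·x, denominator ~ 2·x^2.
The limit of the ratio is -∞.

Final answer: -∞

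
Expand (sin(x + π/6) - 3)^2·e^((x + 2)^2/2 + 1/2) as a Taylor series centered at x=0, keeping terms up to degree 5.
x^5·(-193·√(3)·e^(5/2)/48 + 551·e^(5/2)/48) + x^4·(-11·√(3)·e^(5/2)/2 + 509·e^(5/2)/32) + x^3·(-73·√(3)·e^(5/2)/12 + 223·e^(5/2)/12) + x^2·(-5·√(3)·e^(5/2) + 141·e^(5/2)/8) + x·(-5·√(3)·e^(5/2)/2 + 25·e^(5/2)/2) + 25·e^(5/2)/4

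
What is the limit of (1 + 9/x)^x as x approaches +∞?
As x → +∞: this is the defining limit (1 + 9/x)^x → e^9.
Limit = e^(9).

Final answer: e^(9)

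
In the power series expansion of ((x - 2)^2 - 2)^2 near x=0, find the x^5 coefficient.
Expand to order 5: ((x - 2)^2 - 2)^2 = x^4 - 8·x^3 + 20·x^2 - 16·x + 4 + O(x^6).
The coefficient of x^5 is 0.

Final answer: 0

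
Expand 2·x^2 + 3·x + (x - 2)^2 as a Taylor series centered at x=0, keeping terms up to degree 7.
3·x^2 - x + 4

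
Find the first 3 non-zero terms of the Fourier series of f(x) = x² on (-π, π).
-4·cos(x) + cos(2·x) + π^2/3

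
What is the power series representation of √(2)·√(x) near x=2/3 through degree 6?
2·√(3)/3 + √(3)·(x - 2/3)/2 - 3·√(3)·(x - 2/3)^2/16 + 9·√(3)·(x - 2/3)^3/64 - 135·√(3)·(x - 2/3)^4/1024 + 567·√(3)·(x - 2/3)^5/4096 - 5103·√(3)·(x - 2/3)^6/32768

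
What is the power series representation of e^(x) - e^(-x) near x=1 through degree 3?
(-1 + e^(2))·e^(-1) + (1 + e^(2))·e^(-1)·(x - 1) + (-1 + e^(2))·e^(-1)·(x - 1)^2/2 + (1 + e^(2))·e^(-1)·(x - 1)^3/6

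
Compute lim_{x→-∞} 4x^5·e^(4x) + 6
The product is a 0·∞ indeterminate form at x → -∞.
Rewrite the product as 4x^5 / e^(-4x) (an ∞/∞ form) and apply L'Hôpital, or use the standard hierarchy e^(4|x|) ≫ |x^5| as x → -∞.
The indeterminate product → 0, so the limit = 6.

Final answer: 6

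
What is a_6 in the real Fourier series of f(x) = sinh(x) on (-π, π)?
a_6 = (1/π) ∫_{-π}^{π} f(x)·cos(6x) dx.
Evaluate the integral (use parity and integration by parts as needed): a_6 = 0.

Final answer: 0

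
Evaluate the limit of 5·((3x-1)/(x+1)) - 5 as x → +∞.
Evaluate the dominant behaviour as x → +∞; each term tends to a finite value or vanishes.
Limit = 10.

Final answer: 10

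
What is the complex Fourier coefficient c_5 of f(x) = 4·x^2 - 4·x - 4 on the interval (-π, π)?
Compute the real Fourier coefficients first: a_5 = -16/25, b_5 = -8/5.
Then c_5 = (a_5 − i·b_5)/2 = -8/25 + 4·i/5.

Final answer: -8/25 + 4·i/5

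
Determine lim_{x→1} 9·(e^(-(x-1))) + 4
Direct substitution at x = 1 gives 13.

Final answer: 13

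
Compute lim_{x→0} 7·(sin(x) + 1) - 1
Direct substitution at x = 0 gives 6.

Final answer: 6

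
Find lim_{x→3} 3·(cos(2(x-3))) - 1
Direct substitution at x = 3 gives 2.

Final answer: 2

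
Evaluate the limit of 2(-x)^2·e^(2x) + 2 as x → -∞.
The product is a 0·∞ indeterminate form at x → -∞.
Rewrite the product as 2(-x)^2 / e^(-2x) (an ∞/∞ form) and apply L'Hôpital, or use the standard hierarchy e^(2|x|) ≫ |(-x)^2| as x → -∞.
The indeterminate product → 0, so the limit = 2.

Final answer: 2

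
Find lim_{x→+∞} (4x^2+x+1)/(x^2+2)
This is an ∞/∞ indeterminate form as x → +∞.
Divide numerator and denominator by x^2 and let the lower-order terms vanish; the leading terms give 4/1 = 4.
Limit = 4.

Final answer: 4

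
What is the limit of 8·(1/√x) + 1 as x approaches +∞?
Evaluate the dominant behaviour as x → +∞; each term tends to a finite value or vanishes.
Limit = 1.

Final answer: 1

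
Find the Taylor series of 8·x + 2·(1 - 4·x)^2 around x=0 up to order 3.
32·x^2 - 8·x + 2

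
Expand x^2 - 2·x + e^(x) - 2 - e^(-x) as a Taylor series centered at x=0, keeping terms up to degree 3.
x^3/3 + x^2 - 2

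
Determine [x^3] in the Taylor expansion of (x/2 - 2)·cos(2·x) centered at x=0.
Expand to order 3: (x/2 - 2)·cos(2·x) = -x^3 + 4·x^2 + x/2 - 2 + O(x^4).
The coefficient of x^3 is -1.

Final answer: -1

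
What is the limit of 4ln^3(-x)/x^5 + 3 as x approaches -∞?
The quotient is an ∞/∞ indeterminate form as x → -∞.
Compare growth rates of the dominant terms (exponentials ≫ polynomials ≫ logarithms), or apply L'Hôpital's rule; the quotient → 0.
Adding the constant: 0 + 3 = 3. Limit = 3.

Final answer: 3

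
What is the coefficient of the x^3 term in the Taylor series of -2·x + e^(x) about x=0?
Expand to order 3: -2·x + e^(x) = x^3/6 + x^2/2 - x + 1 + O(x^4).
The coefficient of x^3 is 1/6.

Final answer: 1/6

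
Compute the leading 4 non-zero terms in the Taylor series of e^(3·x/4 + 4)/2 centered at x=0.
9·x^3·e^(4)/256 + 9·x^2·e^(4)/64 + 3·x·e^(4)/8 + e^(4)/2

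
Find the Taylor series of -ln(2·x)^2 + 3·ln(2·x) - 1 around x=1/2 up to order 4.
-1 + 6·(x - 1/2) - 10·(x - 1/2)^2 + 16·(x - 1/2)^3 - 80·(x - 1/2)^4/3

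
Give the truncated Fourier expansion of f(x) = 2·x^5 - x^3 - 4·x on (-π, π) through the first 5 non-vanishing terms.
(-82·π^2 + 4·π^4 + 484)·sin(x) + (-2·π^4 - 25/2 + 11·π^2)·sin(2·x) + (-98·π^2/27 - 20/81 + 4·π^4/3)·sin(3·x) + (-π^4 + 43/32 + 7·π^2/4)·sin(4·x) + (-26·π^2/25 - 844/625 + 4·π^4/5)·sin(5·x)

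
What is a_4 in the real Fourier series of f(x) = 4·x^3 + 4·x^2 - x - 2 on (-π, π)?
a_4 = (1/π) ∫_{-π}^{π} f(x)·cos(4x) dx.
Evaluate the integral (use parity and integration by parts as needed): a_4 = 1.

Final answer: 1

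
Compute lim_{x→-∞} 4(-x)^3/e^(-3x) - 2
The quotient is an ∞/∞ indeterminate form as x → -∞.
Compare growth rates of the dominant terms (exponentials ≫ polynomials ≫ logarithms), or apply L'Hôpital's rule; the quotient → 0.
Adding the constant: 0 - 2 = -2. Limit = -2.

Final answer: -2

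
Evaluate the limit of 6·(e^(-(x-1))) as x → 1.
Direct substitution at x = 1 gives 6.

Final answer: 6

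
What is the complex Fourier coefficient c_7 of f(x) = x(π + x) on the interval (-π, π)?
Compute the real Fourier coefficients first: a_7 = -4/49, b_7 = 2·π/7.
Then c_7 = (a_7 − i·b_7)/2 = -2/49 - i·π/7.

Final answer: -2/49 - i·π/7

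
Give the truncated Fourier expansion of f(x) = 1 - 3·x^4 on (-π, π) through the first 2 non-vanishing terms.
(-144 + 24·π^2)·cos(x) - 3·π^4/5 + 1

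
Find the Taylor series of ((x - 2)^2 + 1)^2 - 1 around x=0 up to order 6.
x^4 - 8·x^3 + 26·x^2 - 40·x + 24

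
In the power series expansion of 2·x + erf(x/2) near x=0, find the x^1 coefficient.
Expand to order 1: 2·x + erf(x/2) = x·(1/√(π) + 2) + O(x^2).
The coefficient of x^1 is 1/√(π) + 2.

Final answer: 1/√(π) + 2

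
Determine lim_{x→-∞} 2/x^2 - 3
Evaluate the dominant behaviour as x → -∞; each term tends to a finite value or vanishes.
Limit = -3.

Final answer: -3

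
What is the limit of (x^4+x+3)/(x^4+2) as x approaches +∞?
This is an ∞/∞ indeterminate form as x → +∞.
Divide numerator and denominator by x^4 and let the lower-order terms vanish; the leading terms give 1/1 = 1.
Limit = 1.

Final answer: 1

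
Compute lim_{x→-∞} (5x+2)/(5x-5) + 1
Evaluate the dominant behaviour as x → -∞; each term tends to a finite value or vanishes.
Limit = 2.

Final answer: 2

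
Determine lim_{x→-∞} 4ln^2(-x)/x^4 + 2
The quotient is an ∞/∞ indeterminate form as x → -∞.
Compare growth rates of the dominant terms (exponentials ≫ polynomials ≫ logarithms), or apply L'Hôpital's rule; the quotient → 0.
Adding the constant: 0 + 2 = 2. Limit = 2.

Final answer: 2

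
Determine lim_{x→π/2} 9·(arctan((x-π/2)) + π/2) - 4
Direct substitution at x = π/2 gives -4 + 9·π/2.

Final answer: -4 + 9·π/2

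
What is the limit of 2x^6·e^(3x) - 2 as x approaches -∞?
The product is a 0·∞ indeterminate form at x → -∞.
Rewrite the product as 2x^6 / e^(-3x) (an ∞/∞ form) and apply L'Hôpital, or use the standard hierarchy e^(3|x|) ≫ |x^6| as x → -∞.
The indeterminate product → 0, so the limit = -2.

Final answer: -2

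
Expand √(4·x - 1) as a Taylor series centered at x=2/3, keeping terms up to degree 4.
√(15)/3 + 2·√(15)·(x - 2/3)/5 - 6·√(15)·(x - 2/3)^2/25 + 36·√(15)·(x - 2/3)^3/125 - 54·√(15)·(x - 2/3)^4/125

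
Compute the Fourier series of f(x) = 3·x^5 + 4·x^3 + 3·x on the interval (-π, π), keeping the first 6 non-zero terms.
(-112·π^2 + 6·π^4 + 678)·sin(x) + (-3·π^4 - 39/2 + 11·π^2)·sin(2·x) + (-16·π^2/9 + 86/27 + 2·π^4)·sin(3·x) + (-3·π^4/2 - 93/64 - π^2/8)·sin(4·x) + (654/625 + 16·π^2/25 + 6·π^4/5)·sin(5·x) + (-π^4 - 7·π^2/9 - 47/54)·sin(6·x)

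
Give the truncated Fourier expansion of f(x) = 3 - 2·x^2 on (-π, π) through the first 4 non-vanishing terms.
8·cos(x) - 2·cos(2·x) + 8·cos(3·x)/9 - 2·π^2/3 + 3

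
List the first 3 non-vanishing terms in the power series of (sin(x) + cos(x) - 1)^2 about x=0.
-x^4/12 - x^3 + x^2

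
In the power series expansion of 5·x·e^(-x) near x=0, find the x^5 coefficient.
Expand to order 5: 5·x·e^(-x) = 5·x^5/24 - 5·x^4/6 + 5·x^3/2 - 5·x^2 + 5·x + O(x^6).
The coefficient of x^5 is 5/24.

Final answer: 5/24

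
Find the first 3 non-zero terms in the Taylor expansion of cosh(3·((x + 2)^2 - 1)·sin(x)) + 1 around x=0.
108·x^3 + 81·x^2/2 + 2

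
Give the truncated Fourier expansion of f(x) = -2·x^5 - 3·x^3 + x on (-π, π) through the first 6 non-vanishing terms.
(-442 - 4·π^4 + 74·π^2)·sin(x) + (-7·π^2 + 19/2 + 2·π^4)·sin(2·x) + (-4·π^4/3 + 2/81 + 26·π^2/27)·sin(3·x) + (-19/32 + π^2/4 + π^4)·sin(4·x) + (-4·π^4/5 - 14·π^2/25 + 334/625)·sin(5·x) + (-71/162 + 17·π^2/27 + 2·π^4/3)·sin(6·x)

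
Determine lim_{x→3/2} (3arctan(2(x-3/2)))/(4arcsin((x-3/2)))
Both numerator and denominator → 0 as x → 3/2; this is a 0/0 indeterminate form.
Expand each to leading order near x = 3/2: numerator ~ 6·(x - 3/2), denominator ~ 4·(x - 3/2).
The limit of the ratio is 3/2.

Final answer: 3/2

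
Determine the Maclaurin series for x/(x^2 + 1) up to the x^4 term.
-x^3 + x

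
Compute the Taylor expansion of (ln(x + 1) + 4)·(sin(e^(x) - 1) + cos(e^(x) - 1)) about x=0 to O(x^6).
-143·x^5/120 - 9·x^4/4 - 13·x^3/6 + x^2/2 + 5·x + 4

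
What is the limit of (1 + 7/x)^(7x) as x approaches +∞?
As x → +∞: write (1 + 7/x)^(7x) = ((1 + 7/x)^x)^7 → (e^7)^7 = e^49.
Limit = e^(49).

Final answer: e^(49)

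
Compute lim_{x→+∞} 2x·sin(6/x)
As x → +∞: let u = 6/x → 0⁺; then 2·x·sin(6/x) = 2·6·sin(u)/u → 2·6·1 = 12.
Limit = 12.

Final answer: 12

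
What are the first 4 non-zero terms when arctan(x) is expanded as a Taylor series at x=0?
-x^7/7 + x^5/5 - x^3/3 + x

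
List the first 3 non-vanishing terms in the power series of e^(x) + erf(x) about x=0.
x^2/2 + x·(1 + 2/√(π)) + 1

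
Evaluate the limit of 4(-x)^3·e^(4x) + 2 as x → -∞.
The product is a 0·∞ indeterminate form at x → -∞.
Rewrite the product as 4(-x)^3 / e^(-4x) (an ∞/∞ form) and apply L'Hôpital, or use the standard hierarchy e^(4|x|) ≫ |(-x)^3| as x → -∞.
The indeterminate product → 0, so the limit = 2.

Final answer: 2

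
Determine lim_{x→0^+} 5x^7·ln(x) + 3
The product is a 0·∞ indeterminate form at x → 0⁺.
Rewrite the product as 5·ln(x) / x^(-7) and apply L'Hôpital, or use the standard hierarchy x^(-7) ≫ |ln x| as x → 0⁺.
The indeterminate product → 0, so the limit = 3.

Final answer: 3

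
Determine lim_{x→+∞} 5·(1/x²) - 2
Evaluate the dominant behaviour as x → +∞; each term tends to a finite value or vanishes.
Limit = -2.

Final answer: -2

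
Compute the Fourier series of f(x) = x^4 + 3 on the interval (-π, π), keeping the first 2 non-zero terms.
(48 - 8·π^2)·cos(x) + 3 + π^4/5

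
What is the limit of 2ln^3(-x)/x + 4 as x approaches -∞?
The quotient is an ∞/∞ indeterminate form as x → -∞.
Compare growth rates of the dominant terms (exponentials ≫ polynomials ≫ logarithms), or apply L'Hôpital's rule; the quotient → 0.
Adding the constant: 0 + 4 = 4. Limit = 4.

Final answer: 4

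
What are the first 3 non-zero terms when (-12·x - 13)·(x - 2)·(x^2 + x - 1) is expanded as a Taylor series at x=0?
49·x^2 + 15·x - 26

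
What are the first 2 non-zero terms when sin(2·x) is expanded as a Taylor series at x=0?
-4·x^3/3 + 2·x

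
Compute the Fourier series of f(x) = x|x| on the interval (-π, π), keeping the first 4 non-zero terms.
(-8 + 2·π^2)·sin(x)/π - π·sin(2·x) + (-8 + 18·π^2)·sin(3·x)/(27·π) - π·sin(4·x)/2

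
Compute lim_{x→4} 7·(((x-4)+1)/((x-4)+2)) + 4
Direct substitution at x = 4 gives 15/2.

Final answer: 15/2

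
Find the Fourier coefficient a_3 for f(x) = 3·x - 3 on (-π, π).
a_3 = (1/π) ∫_{-π}^{π} f(x)·cos(3x) dx.
Evaluate the integral (use parity and integration by parts as needed): a_3 = 0.

Final answer: 0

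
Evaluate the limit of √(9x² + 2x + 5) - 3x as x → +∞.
As x → +∞: multiply by the conjugate to get (2x+5)/(√(9x²+2x+5)+3x); the denominator ~ 6x, so the limit is 2/6 = 1/3.
Limit = 1/3.

Final answer: 1/3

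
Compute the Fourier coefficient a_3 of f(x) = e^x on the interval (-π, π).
a_3 = (1/π) ∫_{-π}^{π} f(x)·cos(3x) dx.
Evaluate the integral (use parity and integration by parts as needed): a_3 = (1 - e^(2·π))·e^(-π)/(10·π).

Final answer: (1 - e^(2·π))·e^(-π)/(10·π)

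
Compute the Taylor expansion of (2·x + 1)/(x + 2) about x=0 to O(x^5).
-3·x^4/32 + 3·x^3/16 - 3·x^2/8 + 3·x/4 + 1/2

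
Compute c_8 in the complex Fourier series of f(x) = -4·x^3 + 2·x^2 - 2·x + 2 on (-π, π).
Compute the real Fourier coefficients first: a_8 = 1/8, b_8 = 13/32 + π^2.
Then c_8 = (a_8 − i·b_8)/2 = 1/16 - i·π^2/2 - 13·i/64.

Final answer: 1/16 - i·π^2/2 - 13·i/64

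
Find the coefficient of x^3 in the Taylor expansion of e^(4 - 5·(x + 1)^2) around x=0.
Expand to order 3: e^(4 - 5·(x + 1)^2) = -350·x^3·e^(-1)/3 + 45·x^2·e^(-1) - 10·x·e^(-1) + e^(-1) + O(x^4).
The coefficient of x^3 is -350·e^(-1)/3.

Final answer: -350·e^(-1)/3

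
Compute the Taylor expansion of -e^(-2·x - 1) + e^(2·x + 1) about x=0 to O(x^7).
x^6·(-4·e^(-1)/45 + 4·e/45) + x^5·(4·e^(-1)/15 + 4·e/15) + x^4·(-2·e^(-1)/3 + 2·e/3) + x^3·(4·e^(-1)/3 + 4·e/3) + x^2·(-2·e^(-1) + 2·e) + x·(2·e^(-1) + 2·e) - e^(-1) + e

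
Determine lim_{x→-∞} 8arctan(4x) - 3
Evaluate the dominant behaviour as x → -∞; each term tends to a finite value or vanishes.
Limit = -4·π - 3.

Final answer: -4·π - 3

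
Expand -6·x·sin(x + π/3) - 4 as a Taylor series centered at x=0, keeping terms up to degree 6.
-x^6/40 - √(3)·x^5/8 + x^4/2 + 3·√(3)·x^3/2 - 3·x^2 - 3·√(3)·x - 4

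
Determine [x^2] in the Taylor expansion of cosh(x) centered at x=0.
Expand to order 2: cosh(x) = x^2/2 + 1 + O(x^3).
The coefficient of x^2 is 1/2.

Final answer: 1/2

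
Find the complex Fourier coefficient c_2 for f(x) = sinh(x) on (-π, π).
Compute the real Fourier coefficients first: a_2 = 0, b_2 = -4·sinh(π)/(5·π).
Then c_2 = (a_2 − i·b_2)/2 = 2·i·sinh(π)/(5·π).

Final answer: 2·i·sinh(π)/(5·π)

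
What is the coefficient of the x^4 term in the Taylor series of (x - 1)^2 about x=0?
Expand to order 4: (x - 1)^2 = x^2 - 2·x + 1 + O(x^5).
The coefficient of x^4 is 0.

Final answer: 0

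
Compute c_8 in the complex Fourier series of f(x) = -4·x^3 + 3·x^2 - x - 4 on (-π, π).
Compute the real Fourier coefficients first: a_8 = 3/16, b_8 = 5/32 + π^2.
Then c_8 = (a_8 − i·b_8)/2 = 3/32 - i·π^2/2 - 5·i/64.

Final answer: 3/32 - i·π^2/2 - 5·i/64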